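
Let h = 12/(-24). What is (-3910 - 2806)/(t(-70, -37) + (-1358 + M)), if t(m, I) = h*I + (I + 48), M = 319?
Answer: 13432/2019 ≈ 6.6528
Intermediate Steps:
h = -½ (h = 12*(-1/24) = -½ ≈ -0.50000)
t(m, I) = 48 + I/2 (t(m, I) = -I/2 + (I + 48) = -I/2 + (48 + I) = 48 + I/2)
(-3910 - 2806)/(t(-70, -37) + (-1358 + M)) = (-3910 - 2806)/((48 + (½)*(-37)) + (-1358 + 319)) = -6716/((48 - 37/2) - 1039) = -6716/(59/2 - 1039) = -6716/(-2019/2) = -6716*(-2/2019) = 13432/2019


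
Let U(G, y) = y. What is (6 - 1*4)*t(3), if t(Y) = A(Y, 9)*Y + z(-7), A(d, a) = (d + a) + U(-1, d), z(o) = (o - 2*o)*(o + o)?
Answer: -106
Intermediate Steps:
z(o) = -2*o**2 (z(o) = (-o)*(2*o) = -2*o**2)
A(d, a) = a + 2*d (A(d, a) = (d + a) + d = (a + d) + d = a + 2*d)
t(Y) = -98 + Y*(9 + 2*Y) (t(Y) = (9 + 2*Y)*Y - 2*(-7)**2 = Y*(9 + 2*Y) - 2*49 = Y*(9 + 2*Y) - 98 = -98 + Y*(9 + 2*Y))
(6 - 1*4)*t(3) = (6 - 1*4)*(-98 + 3*(9 + 2*3)) = (6 - 4)*(-98 + 3*(9 + 6)) = 2*(-98 + 3*15) = 2*(-98 + 45) = 2*(-53) = -106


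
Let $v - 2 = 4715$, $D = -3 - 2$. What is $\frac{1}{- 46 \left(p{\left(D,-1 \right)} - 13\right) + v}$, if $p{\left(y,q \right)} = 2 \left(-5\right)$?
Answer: $\frac{1}{5775} \approx 0.00017316$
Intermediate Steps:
$D = -5$
$v = 4717$ ($v = 2 + 4715 = 4717$)
$p{\left(y,q \right)} = -10$
$\frac{1}{- 46 \left(p{\left(D,-1 \right)} - 13\right) + v} = \frac{1}{- 46 \left(-10 - 13\right) + 4717} = \frac{1}{\left(-46\right) \left(-23\right) + 4717} = \frac{1}{1058 + 4717} = \frac{1}{5775}$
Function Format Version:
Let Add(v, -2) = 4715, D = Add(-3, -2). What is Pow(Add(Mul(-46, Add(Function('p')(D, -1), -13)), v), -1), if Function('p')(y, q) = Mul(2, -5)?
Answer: Rational(1, 5775) ≈ 0.00017316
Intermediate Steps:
D = -5
v = 4717 (v = Add(2, 4715) = 4717)
Function('p')(y, q) = -10
Pow(Add(Mul(-46, Add(Function('p')(D, -1), -13)), v), -1) = Pow(Add(Mul(-46, Add(-10, -13)), 4717), -1) = Pow(Add(Mul(-46, -23), 4717), -1) = Pow(Add(1058, 4717), -1) = Pow(5775, -1) = Rational(1, 5775)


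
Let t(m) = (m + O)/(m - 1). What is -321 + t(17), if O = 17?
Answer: -2551/8 ≈ -318.88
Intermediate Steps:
t(m) = (17 + m)/(-1 + m) (t(m) = (m + 17)/(m - 1) = (17 + m)/(-1 + m))
-321 + t(17) = -321 + (17 + 17)/(-1 + 17) = -321 + 34/16 = -321 + (1/16)*34 = -321 + 17/8 = -2551/8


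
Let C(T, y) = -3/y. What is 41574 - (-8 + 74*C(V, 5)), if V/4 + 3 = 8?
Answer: 208132/5 ≈ 41626.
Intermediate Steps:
V = 20 (V = -12 + 4*8 = -12 + 32 = 20)
41574 - (-8 + 74*C(V, 5)) = 41574 - (-8 + 74*(-3/5)) = 41574 - (-8 + 74*(-3*⅕)) = 41574 - (-8 + 74*(-⅗)) = 41574 - (-8 - 222/5) = 41574 - 1*(-262/5) = 41574 + 262/5 = 208132/5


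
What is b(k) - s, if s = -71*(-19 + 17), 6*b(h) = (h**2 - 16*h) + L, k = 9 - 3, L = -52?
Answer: -482/3 ≈ -160.67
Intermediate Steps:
k = 6
b(h) = -26/3 - 8*h/3 + h**2/6 (b(h) = ((h**2 - 16*h) - 52)/6 = (-52 + h**2 - 16*h)/6 = -26/3 - 8*h/3 + h**2/6)
s = 142 (s = -71*(-2) = 142)
b(k) - s = (-26/3 - 8/3*6 + (1/6)*6**2) - 1*142 = (-26/3 - 16 + (1/6)*36) - 142 = (-26/3 - 16 + 6) - 142 = -56/3 - 142 = -482/3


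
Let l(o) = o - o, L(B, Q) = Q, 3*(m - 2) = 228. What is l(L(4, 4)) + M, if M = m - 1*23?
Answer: 55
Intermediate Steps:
m = 78 (m = 2 + (⅓)*228 = 2 + 76 = 78)
l(o) = 0
M = 55 (M = 78 - 1*23 = 78 - 23 = 55)
l(L(4, 4)) + M = 0 + 55 = 55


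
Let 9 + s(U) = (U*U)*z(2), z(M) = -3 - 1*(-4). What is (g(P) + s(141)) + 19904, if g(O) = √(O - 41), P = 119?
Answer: 39776 + √78 ≈ 39785.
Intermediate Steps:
z(M) = 1 (z(M) = -3 + 4 = 1)
g(O) = √(-41 + O)
s(U) = -9 + U² (s(U) = -9 + (U*U)*1 = -9 + U²*1 = -9 + U²)
(g(P) + s(141)) + 19904 = (√(-41 + 119) + (-9 + 141²)) + 19904 = (√78 + (-9 + 19881)) + 19904 = (√78 + 19872) + 19904 = (19872 + √78) + 19904 = 39776 + √78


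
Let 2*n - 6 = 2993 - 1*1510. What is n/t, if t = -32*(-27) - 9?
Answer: 1489/1710 ≈ 0.87076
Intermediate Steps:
t = 855 (t = 864 - 9 = 855)
n = 1489/2 (n = 3 + (2993 - 1*1510)/2 = 3 + (2993 - 1510)/2 = 3 + (1/2)*1483 = 3 + 1483/2 = 1489/2 ≈ 744.50)
n/t = (1489/2)/855 = (1489/2)*(1/855) = 1489/1710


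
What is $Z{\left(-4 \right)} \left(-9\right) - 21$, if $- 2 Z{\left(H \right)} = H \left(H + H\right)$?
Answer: $123$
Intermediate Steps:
$Z{\left(H \right)} = - H^{2}$ ($Z{\left(H \right)} = - \frac{H \left(H + H\right)}{2} = - \frac{H 2 H}{2} = - \frac{2 H^{2}}{2} = - H^{2}$)
$Z{\left(-4 \right)} \left(-9\right) - 21 = - \left(-4\right)^{2} \left(-9\right) - 21 = \left(-1\right) 16 \left(-9\right) - 21 = \left(-16\right) \left(-9\right) - 21 = 144 - 21 = 123$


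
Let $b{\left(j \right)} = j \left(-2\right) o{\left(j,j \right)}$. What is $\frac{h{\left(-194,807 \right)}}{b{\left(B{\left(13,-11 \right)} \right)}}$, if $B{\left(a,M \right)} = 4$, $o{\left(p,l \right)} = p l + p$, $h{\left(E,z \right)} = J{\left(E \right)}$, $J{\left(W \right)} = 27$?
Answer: $- \frac{27}{160} \approx -0.16875$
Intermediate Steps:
$h{\left(E,z \right)} = 27$
$o{\left(p,l \right)} = p + l p$ ($o{\left(p,l \right)} = l p + p = p + l p$)
$b{\left(j \right)} = - 2 j^{2} \left(1 + j\right)$ ($b{\left(j \right)} = j \left(-2\right) j \left(1 + j\right) = - 2 j j \left(1 + j\right) = - 2 j^{2} \left(1 + j\right)$)
$\frac{h{\left(-194,807 \right)}}{b{\left(B{\left(13,-11 \right)} \right)}} = \frac{27}{2 \cdot 4^{2} \left(-1 - 4\right)} = \frac{27}{2 \cdot 16 \left(-1 - 4\right)} = \frac{27}{2 \cdot 16 \left(-5\right)} = \frac{27}{-160} = 27 \left(- \frac{1}{160}\right) = - \frac{27}{160}$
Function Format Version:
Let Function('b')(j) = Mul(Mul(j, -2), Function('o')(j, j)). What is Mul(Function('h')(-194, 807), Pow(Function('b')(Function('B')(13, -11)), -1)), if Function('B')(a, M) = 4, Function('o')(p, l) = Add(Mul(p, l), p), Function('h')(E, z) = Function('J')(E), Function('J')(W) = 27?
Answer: Rational(-27, 160) ≈ -0.16875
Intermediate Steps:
Function('h')(E, z) = 27
Function('o')(p, l) = Add(p, Mul(l, p)) (Function('o')(p, l) = Add(Mul(l, p), p) = Add(p, Mul(l, p)))
Function('b')(j) = Mul(-2, Pow(j, 2), Add(1, j)) (Function('b')(j) = Mul(Mul(j, -2), Mul(j, Add(1, j))) = Mul(Mul(-2, j), Mul(j, Add(1, j))) = Mul(-2, Pow(j, 2), Add(1, j)))
Mul(Function('h')(-194, 807), Pow(Function('b')(Function('B')(13, -11)), -1)) = Mul(27, Pow(Mul(2, Pow(4, 2), Add(-1, Mul(-1, 4))), -1)) = Mul(27, Pow(Mul(2, 16, Add(-1, -4)), -1)) = Mul(27, Pow(Mul(2, 16, -5), -1)) = Mul(27, Pow(-160, -1)) = Mul(27, Rational(-1, 160)) = Rational(-27, 160)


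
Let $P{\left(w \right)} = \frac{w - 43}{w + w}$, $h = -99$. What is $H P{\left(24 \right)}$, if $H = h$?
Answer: $\frac{627}{16} \approx 39.188$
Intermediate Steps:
$H = -99$
$P{\left(w \right)} = \frac{-43 + w}{2 w}$
$H P{\left(24 \right)} = - 99 \frac{-43 + 24}{2 \cdot 24} = - 99 \cdot \frac{1}{2} \cdot \frac{1}{24} \left(-19\right) = \left(-99\right) \left(- \frac{19}{48}\right) = \frac{627}{16}$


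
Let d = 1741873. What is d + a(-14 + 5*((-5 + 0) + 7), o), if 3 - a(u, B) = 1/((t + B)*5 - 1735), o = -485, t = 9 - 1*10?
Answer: 7254913541/4165 ≈ 1.7419e+6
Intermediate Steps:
t = -1 (t = 9 - 10 = -1)
a(u, B) = 3 - 1/(-1740 + 5*B) (a(u, B) = 3 - 1/((-1 + B)*5 - 1735) = 3 - 1/((-5 + 5*B) - 1735) = 3 - 1/(-1740 + 5*B))
d + a(-14 + 5*((-5 + 0) + 7), o) = 1741873 + (-5221 + 15*(-485))/(5*(-348 - 485)) = 1741873 + (1/5)*(-5221 - 7275)/(-833) = 1741873 + (1/5)*(-1/833)*(-12496) = 1741873 + 12496/4165 = 7254913541/4165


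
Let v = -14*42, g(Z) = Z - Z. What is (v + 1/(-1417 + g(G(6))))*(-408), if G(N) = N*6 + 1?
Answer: 339944376/1417 ≈ 2.3990e+5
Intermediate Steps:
G(N) = 1 + 6*N (G(N) = 6*N + 1 = 1 + 6*N)
g(Z) = 0
v = -588
(v + 1/(-1417 + g(G(6))))*(-408) = (-588 + 1/(-1417 + 0))*(-408) = (-588 + 1/(-1417))*(-408) = (-588 - 1/1417)*(-408) = -833197/1417*(-408) = 339944376/1417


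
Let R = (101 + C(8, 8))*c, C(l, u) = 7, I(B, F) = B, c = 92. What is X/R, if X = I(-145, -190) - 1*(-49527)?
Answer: 24691/4968 ≈ 4.9700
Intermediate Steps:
X = 49382 (X = -145 - 1*(-49527) = -145 + 49527 = 49382)
R = 9936 (R = (101 + 7)*92 = 108*92 = 9936)
X/R = 49382/9936 = 49382*(1/9936) = 24691/4968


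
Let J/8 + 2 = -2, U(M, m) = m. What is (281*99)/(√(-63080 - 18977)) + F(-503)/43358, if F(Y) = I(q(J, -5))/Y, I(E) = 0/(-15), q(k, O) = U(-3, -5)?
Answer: -27819*I*√82057/82057 ≈ -97.114*I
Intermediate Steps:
J = -32 (J = -16 + 8*(-2) = -16 - 16 = -32)
q(k, O) = -5
I(E) = 0 (I(E) = 0*(-1/15) = 0)
F(Y) = 0 (F(Y) = 0/Y = 0)
(281*99)/(√(-63080 - 18977)) + F(-503)/43358 = (281*99)/(√(-63080 - 18977)) + 0/43358 = 27819/(√(-82057)) + 0*(1/43358) = 27819/((I*√82057)) + 0 = 27819*(-I*√82057/82057) + 0 = -27819*I*√82057/82057 + 0 = -27819*I*√82057/82057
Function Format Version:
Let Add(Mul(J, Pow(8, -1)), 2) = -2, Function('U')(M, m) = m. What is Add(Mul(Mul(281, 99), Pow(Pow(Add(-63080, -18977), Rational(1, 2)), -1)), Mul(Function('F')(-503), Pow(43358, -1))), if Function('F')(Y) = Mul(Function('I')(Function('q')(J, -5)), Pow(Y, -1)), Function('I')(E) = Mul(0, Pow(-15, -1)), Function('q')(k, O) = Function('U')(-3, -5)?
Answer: Mul(Rational(-27819, 82057), I, Pow(82057, Rational(1, 2))) ≈ Mul(-97.114, I)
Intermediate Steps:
J = -32 (J = Add(-16, Mul(8, -2)) = Add(-16, -16) = -32)
Function('q')(k, O) = -5
Function('I')(E) = 0 (Function('I')(E) = Mul(0, Rational(-1, 15)) = 0)
Function('F')(Y) = 0 (Function('F')(Y) = Mul(0, Pow(Y, -1)) = 0)
Add(Mul(Mul(281, 99), Pow(Pow(Add(-63080, -18977), Rational(1, 2)), -1)), Mul(Function('F')(-503), Pow(43358, -1))) = Add(Mul(Mul(281, 99), Pow(Pow(Add(-63080, -18977), Rational(1, 2)), -1)), Mul(0, Pow(43358, -1))) = Add(Mul(27819, Pow(Pow(-82057, Rational(1, 2)), -1)), Mul(0, Rational(1, 43358))) = Add(Mul(27819, Pow(Mul(I, Pow(82057, Rational(1, 2))), -1)), 0) = Add(Mul(27819, Mul(Rational(-1, 82057), I, Pow(82057, Rational(1, 2)))), 0) = Add(Mul(Rational(-27819, 82057), I, Pow(82057, Rational(1, 2))), 0) = Mul(Rational(-27819, 82057), I, Pow(82057, Rational(1, 2)))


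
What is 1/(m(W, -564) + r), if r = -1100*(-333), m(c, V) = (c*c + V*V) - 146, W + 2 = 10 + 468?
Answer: 1/910826 ≈ 1.0979e-6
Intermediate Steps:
W = 476 (W = -2 + (10 + 468) = -2 + 478 = 476)
m(c, V) = -146 + V² + c² (m(c, V) = (c² + V²) - 146 = (V² + c²) - 146 = -146 + V² + c²)
r = 366300
1/(m(W, -564) + r) = 1/((-146 + (-564)² + 476²) + 366300) = 1/((-146 + 318096 + 226576) + 366300) = 1/(544526 + 366300) = 1/910826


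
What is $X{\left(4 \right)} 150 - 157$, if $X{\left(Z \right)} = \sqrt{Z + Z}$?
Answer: $-157 + 300 \sqrt{2} \approx 267.26$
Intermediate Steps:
$X{\left(Z \right)} = \sqrt{2} \sqrt{Z}$ ($X{\left(Z \right)} = \sqrt{2 Z} = \sqrt{2} \sqrt{Z}$)
$X{\left(4 \right)} 150 - 157 = \sqrt{2} \sqrt{4} \cdot 150 - 157 = \sqrt{2} \cdot 2 \cdot 150 - 157 = 2 \sqrt{2} \cdot 150 - 157 = 300 \sqrt{2} - 157 = -157 + 300 \sqrt{2}$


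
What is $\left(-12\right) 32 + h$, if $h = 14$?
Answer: $-370$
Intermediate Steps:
$\left(-12\right) 32 + h = \left(-12\right) 32 + 14 = -384 + 14 = -370$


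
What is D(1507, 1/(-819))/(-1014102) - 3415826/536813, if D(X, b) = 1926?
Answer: -192501660005/30243507607 ≈ -6.3651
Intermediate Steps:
D(1507, 1/(-819))/(-1014102) - 3415826/536813 = 1926/(-1014102) - 3415826/536813 = 1926*(-1/1014102) - 3415826*1/536813 = -107/56339 - 3415826/536813 = -192501660005/30243507607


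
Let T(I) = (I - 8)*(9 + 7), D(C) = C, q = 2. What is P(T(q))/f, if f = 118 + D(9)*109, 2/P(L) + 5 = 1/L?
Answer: -192/528619 ≈ -0.00036321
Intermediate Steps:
T(I) = -128 + 16*I (T(I) = (-8 + I)*16 = -128 + 16*I)
P(L) = 2/(-5 + 1/L)
f = 1099 (f = 118 + 9*109 = 118 + 981 = 1099)
P(T(q))/f = -2*(-128 + 16*2)/(-1 + 5*(-128 + 16*2))/1099 = -2*(-128 + 32)/(-1 + 5*(-128 + 32))*(1/1099) = -2*(-96)/(-1 + 5*(-96))*(1/1099) = -2*(-96)/(-1 - 480)*(1/1099) = -2*(-96)/(-481)*(1/1099) = -2*(-96)*(-1/481)*(1/1099) = -192/481*1/1099 = -192/528619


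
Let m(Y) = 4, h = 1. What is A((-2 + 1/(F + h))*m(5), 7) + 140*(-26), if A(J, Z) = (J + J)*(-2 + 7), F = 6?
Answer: -26000/7 ≈ -3714.3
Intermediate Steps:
A(J, Z) = 10*J (A(J, Z) = (2*J)*5 = 10*J)
A((-2 + 1/(F + h))*m(5), 7) + 140*(-26) = 10*((-2 + 1/(6 + 1))*4) + 140*(-26) = 10*((-2 + 1/7)*4) - 3640 = 10*(-13/7*4) - 3640 = 10*(-52/7) - 3640 = -520/7 - 3640 = -26000/7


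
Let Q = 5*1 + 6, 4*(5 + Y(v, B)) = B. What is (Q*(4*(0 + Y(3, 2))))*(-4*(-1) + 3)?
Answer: -1386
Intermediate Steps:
Y(v, B) = -5 + B/4
Q = 11 (Q = 5 + 6 = 11)
(Q*(4*(0 + Y(3, 2))))*(-4*(-1) + 3) = (11*(4*(0 + (-5 + (1/4)*2))))*(-4*(-1) + 3) = (11*(4*(0 + (-5 + 1/2))))*(4 + 3) = (11*(4*(0 - 9/2)))*7 = (11*(4*(-9/2)))*7 = (11*(-18))*7 = -198*7 = -1386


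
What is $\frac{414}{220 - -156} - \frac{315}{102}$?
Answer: $- \frac{6351}{3196} \approx -1.9872$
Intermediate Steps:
$\frac{414}{220 - -156} - \frac{315}{102} = \frac{414}{220 + 156} - \frac{105}{34} = \frac{414}{376} - \frac{105}{34} = 414 \cdot \frac{1}{376} - \frac{105}{34} = \frac{207}{188} - \frac{105}{34} = - \frac{6351}{3196}$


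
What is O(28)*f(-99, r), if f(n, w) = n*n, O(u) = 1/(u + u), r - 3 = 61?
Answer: 9801/56 ≈ 175.02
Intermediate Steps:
r = 64 (r = 3 + 61 = 64)
O(u) = 1/(2*u)
f(n, w) = n²
O(28)*f(-99, r) = ((½)/28)*(-99)² = ((½)*(1/28))*9801 = (1/56)*9801 = 9801/56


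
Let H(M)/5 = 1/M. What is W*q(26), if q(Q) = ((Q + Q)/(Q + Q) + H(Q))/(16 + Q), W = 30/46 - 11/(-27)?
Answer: 1457/48438 ≈ 0.030080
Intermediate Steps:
W = 658/621 (W = 30*(1/46) - 11*(-1/27) = 15/23 + 11/27 = 658/621 ≈ 1.0596)
H(M) = 5/M
q(Q) = (1 + 5/Q)/(16 + Q) (q(Q) = ((Q + Q)/(Q + Q) + 5/Q)/(16 + Q) = ((2*Q)/((2*Q)) + 5/Q)/(16 + Q) = ((2*Q)*(1/(2*Q)) + 5/Q)/(16 + Q) = (1 + 5/Q)/(16 + Q))
W*q(26) = 658*((5 + 26)/(26*(16 + 26)))/621 = 658*((1/26)*31/42)/621 = 658*((1/26)*(1/42)*31)/621 = (658/621)*(31/1092) = 1457/48438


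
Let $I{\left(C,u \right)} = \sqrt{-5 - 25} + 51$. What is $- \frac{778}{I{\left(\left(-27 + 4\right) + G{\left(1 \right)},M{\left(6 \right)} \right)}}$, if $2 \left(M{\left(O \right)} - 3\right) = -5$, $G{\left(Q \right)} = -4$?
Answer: $- \frac{13226}{877} + \frac{778 i \sqrt{30}}{2631} \approx -15.081 + 1.6196 i$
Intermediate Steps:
$M{\left(O \right)} = \frac{1}{2}$ ($M{\left(O \right)} = 3 + \frac{1}{2} \left(-5\right) = 3 - \frac{5}{2} = \frac{1}{2}$)
$I{\left(C,u \right)} = 51 + i \sqrt{30}$ ($I{\left(C,u \right)} = \sqrt{-30} + 51 = i \sqrt{30} + 51 = 51 + i \sqrt{30}$)
$- \frac{778}{I{\left(\left(-27 + 4\right) + G{\left(1 \right)},M{\left(6 \right)} \right)}} = - \frac{778}{51 + i \sqrt{30}}$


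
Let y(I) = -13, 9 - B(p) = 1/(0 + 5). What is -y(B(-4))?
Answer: 13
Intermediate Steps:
B(p) = 44/5 (B(p) = 9 - 1/(0 + 5) = 9 - 1/5 = 44/5)
-y(B(-4)) = -1*(-13) = 13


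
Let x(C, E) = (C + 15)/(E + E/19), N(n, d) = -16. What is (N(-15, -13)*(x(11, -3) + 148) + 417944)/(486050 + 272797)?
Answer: 6235616/11382705 ≈ 0.54782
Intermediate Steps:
x(C, E) = 19*(15 + C)/(20*E) (x(C, E) = (15 + C)/(E + E*(1/19)) = (15 + C)/(E + E/19) = (15 + C)/((20*E/19)) = (15 + C)*(19/(20*E)) = 19*(15 + C)/(20*E))
(N(-15, -13)*(x(11, -3) + 148) + 417944)/(486050 + 272797) = (-16*((19/20)*(15 + 11)/(-3) + 148) + 417944)/(486050 + 272797) = (-16*((19/20)*(-⅓)*26 + 148) + 417944)/758847 = (-16*(-247/30 + 148) + 417944)*(1/758847) = (-16*4193/30 + 417944)*(1/758847) = (-33544/15 + 417944)*(1/758847) = (6235616/15)*(1/758847) = 6235616/11382705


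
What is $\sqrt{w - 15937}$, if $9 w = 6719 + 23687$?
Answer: $\frac{i \sqrt{113027}}{3} \approx 112.06 i$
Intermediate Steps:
$w = \frac{30406}{9}$ ($w = \frac{6719 + 23687}{9} = \frac{1}{9} \cdot 30406 = \frac{30406}{9} \approx 3378.4$)
$\sqrt{w - 15937} = \sqrt{\frac{30406}{9} - 15937} = \sqrt{- \frac{113027}{9}} = \frac{i \sqrt{113027}}{3}$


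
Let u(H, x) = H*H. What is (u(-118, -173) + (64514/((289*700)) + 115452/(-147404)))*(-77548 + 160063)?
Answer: 856500450937939071/745495730 ≈ 1.1489e+9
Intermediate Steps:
u(H, x) = H²
(u(-118, -173) + (64514/((289*700)) + 115452/(-147404)))*(-77548 + 160063) = ((-118)² + (64514/((289*700)) + 115452/(-147404)))*(-77548 + 160063) = (13924 + (64514/202300 + 115452*(-1/147404)))*82515 = (13924 + (64514*(1/202300) - 28863/36851))*82515 = (13924 + (32257/101150 - 28863/36851))*82515 = (13924 - 1730789743/3727478650)*82515 = (51899681932857/3727478650)*82515 = 856500450937939071/745495730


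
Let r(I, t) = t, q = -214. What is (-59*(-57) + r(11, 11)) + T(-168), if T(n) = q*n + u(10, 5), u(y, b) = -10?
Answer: 39316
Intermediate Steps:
T(n) = -10 - 214*n (T(n) = -214*n - 10 = -10 - 214*n)
(-59*(-57) + r(11, 11)) + T(-168) = (-59*(-57) + 11) + (-10 - 214*(-168)) = (3363 + 11) + (-10 + 35952) = 3374 + 35942 = 39316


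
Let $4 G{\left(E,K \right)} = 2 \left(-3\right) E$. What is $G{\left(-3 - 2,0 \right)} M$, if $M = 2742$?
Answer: $20565$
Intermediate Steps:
$G{\left(E,K \right)} = - \frac{3 E}{2}$ ($G{\left(E,K \right)} = \frac{2 \left(-3\right) E}{4} = \frac{\left(-6\right) E}{4} = - \frac{3 E}{2}$)
$G{\left(-3 - 2,0 \right)} M = - \frac{3 \left(-3 - 2\right)}{2} \cdot 2742 = \left(- \frac{3}{2}\right) \left(-5\right) 2742 = \frac{15}{2} \cdot 2742 = 20565$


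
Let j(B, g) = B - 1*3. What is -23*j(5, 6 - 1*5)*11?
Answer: -506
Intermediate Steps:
j(B, g) = -3 + B (j(B, g) = B - 3 = -3 + B)
-23*j(5, 6 - 1*5)*11 = -23*(-3 + 5)*11 = -23*2*11 = -46*11 = -506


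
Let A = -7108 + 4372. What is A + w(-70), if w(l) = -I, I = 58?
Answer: -2794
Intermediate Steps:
w(l) = -58 (w(l) = -1*58 = -58)
A = -2736
A + w(-70) = -2736 - 58 = -2794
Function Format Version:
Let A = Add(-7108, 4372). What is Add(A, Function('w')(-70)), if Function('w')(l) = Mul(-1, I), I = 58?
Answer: -2794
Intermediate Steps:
Function('w')(l) = -58 (Function('w')(l) = Mul(-1, 58) = -58)
A = -2736
Add(A, Function('w')(-70)) = Add(-2736, -58) = -2794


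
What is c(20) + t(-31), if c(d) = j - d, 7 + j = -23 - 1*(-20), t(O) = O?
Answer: -61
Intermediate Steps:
j = -10 (j = -7 + (-23 - 1*(-20)) = -7 + (-23 + 20) = -7 - 3 = -10)
c(d) = -10 - d
c(20) + t(-31) = (-10 - 1*20) - 31 = (-10 - 20) - 31 = -30 - 31 = -61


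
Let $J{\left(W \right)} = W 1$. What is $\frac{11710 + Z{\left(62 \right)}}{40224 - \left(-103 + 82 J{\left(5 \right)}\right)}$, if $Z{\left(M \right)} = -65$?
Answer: $\frac{11645}{39917} \approx 0.29173$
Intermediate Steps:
$J{\left(W \right)} = W$
$\frac{11710 + Z{\left(62 \right)}}{40224 - \left(-103 + 82 J{\left(5 \right)}\right)} = \frac{11710 - 65}{40224 + \left(103 - 410\right)} = \frac{11645}{40224 + \left(103 - 410\right)} = \frac{11645}{40224 - 307} = \frac{11645}{39917}$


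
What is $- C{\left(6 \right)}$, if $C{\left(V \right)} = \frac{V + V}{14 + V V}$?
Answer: $- \frac{6}{25} \approx -0.24$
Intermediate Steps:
$C{\left(V \right)} = \frac{2 V}{14 + V^{2}}$
$- C{\left(6 \right)} = - \frac{2 \cdot 6}{14 + 6^{2}} = - \frac{2 \cdot 6}{14 + 36} = - \frac{2 \cdot 6}{50} = \left(-1\right) \frac{6}{25} = - \frac{6}{25}$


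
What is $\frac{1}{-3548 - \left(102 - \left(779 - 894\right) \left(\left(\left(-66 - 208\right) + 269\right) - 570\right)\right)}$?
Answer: $\frac{1}{62475} \approx 1.6006 \cdot 10^{-5}$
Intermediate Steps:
$\frac{1}{-3548 - \left(102 - \left(779 - 894\right) \left(\left(\left(-66 - 208\right) + 269\right) - 570\right)\right)} = \frac{1}{-3548 - \left(102 - \left(779 - 894\right) \left(\left(-274 + 269\right) - 570\right)\right)} = \frac{1}{-3548 - \left(102 + 115 \left(-5 - 570\right)\right)} = \frac{1}{-3548 + \left(\left(2804 - -66125\right) - 2906\right)} = \frac{1}{-3548 + \left(\left(2804 + 66125\right) - 2906\right)} = \frac{1}{-3548 + \left(68929 - 2906\right)} = \frac{1}{-3548 + 66023} = \frac{1}{62475}$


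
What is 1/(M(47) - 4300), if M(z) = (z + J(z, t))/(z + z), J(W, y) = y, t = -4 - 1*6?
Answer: -94/404163 ≈ -0.00023258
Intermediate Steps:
t = -10 (t = -4 - 6 = -10)
M(z) = (-10 + z)/(2*z) (M(z) = (z - 10)/(z + z) = (-10 + z)/((2*z)) = (-10 + z)*(1/(2*z)) = (-10 + z)/(2*z))
1/(M(47) - 4300) = 1/((1/2)*(-10 + 47)/47 - 4300) = 1/((1/2)*(1/47)*37 - 4300) = 1/(37/94 - 4300) = 1/(-404163/94) = -94/404163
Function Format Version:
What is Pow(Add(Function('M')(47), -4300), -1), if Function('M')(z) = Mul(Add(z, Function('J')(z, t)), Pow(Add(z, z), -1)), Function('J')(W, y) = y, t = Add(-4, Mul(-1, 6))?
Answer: Rational(-94, 404163) ≈ -0.00023258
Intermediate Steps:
t = -10 (t = Add(-4, -6) = -10)
Function('M')(z) = Mul(Rational(1, 2), Pow(z, -1), Add(-10, z)) (Function('M')(z) = Mul(Add(z, -10), Pow(Add(z, z), -1)) = Mul(Add(-10, z), Pow(Mul(2, z), -1)) = Mul(Add(-10, z), Mul(Rational(1, 2), Pow(z, -1))) = Mul(Rational(1, 2), Pow(z, -1), Add(-10, z)))
Pow(Add(Function('M')(47), -4300), -1) = Pow(Add(Mul(Rational(1, 2), Pow(47, -1), Add(-10, 47)), -4300), -1) = Pow(Add(Mul(Rational(1, 2), Rational(1, 47), 37), -4300), -1) = Pow(Add(Rational(37, 94), -4300), -1) = Pow(Rational(-404163, 94), -1) = Rational(-94, 404163)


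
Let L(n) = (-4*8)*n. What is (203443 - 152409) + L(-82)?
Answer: 53658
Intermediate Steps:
L(n) = -32*n
(203443 - 152409) + L(-82) = (203443 - 152409) - 32*(-82) = 51034 + 2624 = 53658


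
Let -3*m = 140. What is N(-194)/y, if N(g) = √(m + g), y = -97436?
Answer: -19*I*√6/292308 ≈ -0.00015922*I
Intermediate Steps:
m = -140/3 (m = -⅓*140 = -140/3 ≈ -46.667)
N(g) = √(-140/3 + g)
N(-194)/y = (√(-420 + 9*(-194))/3)/(-97436) = (√(-420 - 1746)/3)*(-1/97436) = (√(-2166)/3)*(-1/97436) = ((19*I*√6)/3)*(-1/97436) = (19*I*√6/3)*(-1/97436) = -19*I*√6/292308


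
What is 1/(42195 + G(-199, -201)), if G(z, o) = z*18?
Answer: 1/38613 ≈ 2.5898e-5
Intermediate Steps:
G(z, o) = 18*z
1/(42195 + G(-199, -201)) = 1/(42195 + 18*(-199)) = 1/(42195 - 3582) = 1/38613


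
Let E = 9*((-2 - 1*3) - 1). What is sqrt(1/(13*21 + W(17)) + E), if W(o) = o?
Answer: I*sqrt(4541110)/290 ≈ 7.3482*I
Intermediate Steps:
E = -54 (E = 9*((-2 - 3) - 1) = 9*(-5 - 1) = 9*(-6) = -54)
sqrt(1/(13*21 + W(17)) + E) = sqrt(1/(13*21 + 17) - 54) = sqrt(1/(273 + 17) - 54) = sqrt(1/290 - 54) = sqrt(-15659/290) = I*sqrt(4541110)/290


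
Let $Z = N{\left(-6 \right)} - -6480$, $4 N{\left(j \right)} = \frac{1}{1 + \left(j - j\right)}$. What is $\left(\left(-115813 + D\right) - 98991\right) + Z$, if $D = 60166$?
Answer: $- \frac{592631}{4} \approx -1.4816 \cdot 10^{5}$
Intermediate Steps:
$N{\left(j \right)} = \frac{1}{4}$ ($N{\left(j \right)} = \frac{1}{4 \left(1 + \left(j - j\right)\right)} = \frac{1}{4 \left(1 + 0\right)} = \frac{1}{4 \cdot 1} = \frac{1}{4} \cdot 1 = \frac{1}{4}$)
$Z = \frac{25921}{4}$ ($Z = \frac{1}{4} - -6480 = \frac{1}{4} + 6480 = \frac{25921}{4} \approx 6480.3$)
$\left(\left(-115813 + D\right) - 98991\right) + Z = \left(\left(-115813 + 60166\right) - 98991\right) + \frac{25921}{4} = \left(-55647 - 98991\right) + \frac{25921}{4} = -154638 + \frac{25921}{4} = - \frac{592631}{4}$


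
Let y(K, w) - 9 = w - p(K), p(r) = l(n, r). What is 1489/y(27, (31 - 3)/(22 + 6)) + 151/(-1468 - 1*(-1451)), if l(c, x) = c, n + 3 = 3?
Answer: 23803/170 ≈ 140.02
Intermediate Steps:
n = 0 (n = -3 + 3 = 0)
p(r) = 0
y(K, w) = 9 + w (y(K, w) = 9 + (w - 1*0) = 9 + (w + 0) = 9 + w)
1489/y(27, (31 - 3)/(22 + 6)) + 151/(-1468 - 1*(-1451)) = 1489/(9 + (31 - 3)/(22 + 6)) + 151/(-1468 - 1*(-1451)) = 1489/(9 + 28/28) + 151/(-1468 + 1451) = 1489/(9 + 28*(1/28)) + 151/(-17) = 1489/(9 + 1) + 151*(-1/17) = 1489/10 - 151/17 = 23803/170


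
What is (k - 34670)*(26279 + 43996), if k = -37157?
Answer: -5047642425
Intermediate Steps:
(k - 34670)*(26279 + 43996) = (-37157 - 34670)*(26279 + 43996) = -71827*70275 = -5047642425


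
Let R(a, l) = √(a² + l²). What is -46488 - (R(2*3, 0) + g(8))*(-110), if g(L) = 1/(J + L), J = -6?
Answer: -45773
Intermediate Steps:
g(L) = 1/(-6 + L)
-46488 - (R(2*3, 0) + g(8))*(-110) = -46488 - (√((2*3)² + 0²) + 1/(-6 + 8))*(-110) = -46488 - (√(6² + 0) + 1/2)*(-110) = -46488 - (√(36 + 0) + ½)*(-110) = -46488 - (√36 + ½)*(-110) = -46488 - (6 + ½)*(-110) = -46488 - 13*(-110)/2 = -46488 - 1*(-715) = -46488 + 715 = -45773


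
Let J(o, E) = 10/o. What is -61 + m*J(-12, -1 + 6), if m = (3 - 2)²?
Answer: -371/6 ≈ -61.833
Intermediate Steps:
m = 1 (m = 1² = 1)
-61 + m*J(-12, -1 + 6) = -61 + 1*(10/(-12)) = -61 + 1*(10*(-1/12)) = -61 + 1*(-⅚) = -61 - ⅚ = -371/6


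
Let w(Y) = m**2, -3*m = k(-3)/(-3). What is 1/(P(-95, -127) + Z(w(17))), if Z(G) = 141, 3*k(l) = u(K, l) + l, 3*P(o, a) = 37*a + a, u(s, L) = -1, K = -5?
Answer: -3/4403 ≈ -0.00068135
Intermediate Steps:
P(o, a) = 38*a/3 (P(o, a) = (37*a + a)/3 = (38*a)/3 = 38*a/3)
k(l) = -1/3 + l/3 (k(l) = (-1 + l)/3 = -1/3 + l/3)
m = -4/27 (m = -(-1/3 + (1/3)*(-3))/(3*(-3)) = -(-1/3 - 1)*(-1)/(3*3) = -(-4)*(-1)/(9*3) = -1/3*4/9 = -4/27 ≈ -0.14815)
w(Y) = 16/729 (w(Y) = (-4/27)**2 = 16/729)
1/(P(-95, -127) + Z(w(17))) = 1/((38/3)*(-127) + 141) = 1/(-4826/3 + 141) = 1/(-4403/3) = -3/4403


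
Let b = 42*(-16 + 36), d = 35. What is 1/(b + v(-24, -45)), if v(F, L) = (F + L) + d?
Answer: 1/806 ≈ 0.0012407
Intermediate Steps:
b = 840 (b = 42*20 = 840)
v(F, L) = 35 + F + L (v(F, L) = (F + L) + 35 = 35 + F + L)
1/(b + v(-24, -45)) = 1/(840 + (35 - 24 - 45)) = 1/(840 - 34) = 1/806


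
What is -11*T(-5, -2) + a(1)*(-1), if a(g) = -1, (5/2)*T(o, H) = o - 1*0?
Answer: 23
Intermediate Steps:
T(o, H) = 2*o/5 (T(o, H) = 2*(o - 1*0)/5 = 2*(o + 0)/5 = 2*o/5)
-11*T(-5, -2) + a(1)*(-1) = -22*(-5)/5 - 1*(-1) = -11*(-2) + 1 = 22 + 1 = 23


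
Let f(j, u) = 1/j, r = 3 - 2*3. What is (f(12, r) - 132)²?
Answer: 2505889/144 ≈ 17402.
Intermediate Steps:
r = -3 (r = 3 - 6 = -3)
(f(12, r) - 132)² = (1/12 - 132)² = (-1583/12)² = 2505889/144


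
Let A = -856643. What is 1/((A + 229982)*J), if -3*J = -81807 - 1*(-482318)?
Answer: 1/83661541257 ≈ 1.1953e-11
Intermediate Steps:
J = -400511/3 (J = -(-81807 - 1*(-482318))/3 = -(-81807 + 482318)/3 = -⅓*400511 = -400511/3 ≈ -1.3350e+5)
1/((A + 229982)*J) = 1/((-856643 + 229982)*(-400511/3)) = -3/400511/(-626661) = -1/626661*(-3/400511) = 1/83661541257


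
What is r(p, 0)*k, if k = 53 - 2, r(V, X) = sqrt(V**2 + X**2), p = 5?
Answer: 255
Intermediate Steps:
k = 51
r(p, 0)*k = sqrt(5**2 + 0**2)*51 = sqrt(25 + 0)*51 = sqrt(25)*51 = 5*51 = 255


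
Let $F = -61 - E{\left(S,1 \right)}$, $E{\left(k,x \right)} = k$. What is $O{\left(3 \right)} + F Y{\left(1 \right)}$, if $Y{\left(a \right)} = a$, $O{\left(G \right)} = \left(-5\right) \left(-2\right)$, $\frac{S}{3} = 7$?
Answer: $-72$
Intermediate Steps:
$S = 21$ ($S = 3 \cdot 7 = 21$)
$O{\left(G \right)} = 10$
$F = -82$ ($F = -61 - 21 = -82$)
$O{\left(3 \right)} + F Y{\left(1 \right)} = 10 - 82 = -72$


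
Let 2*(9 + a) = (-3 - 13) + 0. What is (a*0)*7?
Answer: 0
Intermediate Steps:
a = -17 (a = -9 + ((-3 - 13) + 0)/2 = -9 + (-16 + 0)/2 = -9 + (1/2)*(-16) = -9 - 8 = -17)
(a*0)*7 = -17*0*7 = 0*7 = 0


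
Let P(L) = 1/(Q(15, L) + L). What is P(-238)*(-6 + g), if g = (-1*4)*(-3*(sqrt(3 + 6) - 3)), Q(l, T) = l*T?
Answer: 3/1904 ≈ 0.0015756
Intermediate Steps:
Q(l, T) = T*l
P(L) = 1/(16*L) (P(L) = 1/(L*15 + L) = 1/(15*L + L) = 1/(16*L))
g = 0 (g = -(-12)*(sqrt(9) - 3) = -(-12)*(3 - 3) = -(-12)*0 = -4*0 = 0)
P(-238)*(-6 + g) = ((1/16)/(-238))*(-6 + 0) = ((1/16)*(-1/238))*(-6) = -1/3808*(-6) = 3/1904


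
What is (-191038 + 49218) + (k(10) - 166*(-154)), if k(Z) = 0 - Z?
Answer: -116266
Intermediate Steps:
k(Z) = -Z
(-191038 + 49218) + (k(10) - 166*(-154)) = (-191038 + 49218) + (-1*10 - 166*(-154)) = -141820 + (-10 + 25564) = -141820 + 25554 = -116266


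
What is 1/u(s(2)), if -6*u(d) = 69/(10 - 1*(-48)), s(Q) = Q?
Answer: -116/23 ≈ -5.0435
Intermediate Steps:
u(d) = -23/116 (u(d) = -23/(2*(10 - 1*(-48))) = -23/(2*(10 + 48)) = -23/(2*58) = -⅙*69/58 = -23/116)
1/u(s(2)) = 1/(-23/116) = -116/23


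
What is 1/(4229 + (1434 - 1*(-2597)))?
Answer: 1/8260 ≈ 0.00012107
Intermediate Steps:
1/(4229 + (1434 - 1*(-2597))) = 1/(4229 + (1434 + 2597)) = 1/(4229 + 4031) = 1/8260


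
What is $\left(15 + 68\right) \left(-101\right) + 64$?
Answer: $-8319$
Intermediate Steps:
$\left(15 + 68\right) \left(-101\right) + 64 = 83 \left(-101\right) + 64 = -8383 + 64 = -8319$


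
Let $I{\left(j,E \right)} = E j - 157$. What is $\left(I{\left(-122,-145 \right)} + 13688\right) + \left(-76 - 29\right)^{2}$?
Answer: $42246$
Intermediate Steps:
$I{\left(j,E \right)} = -157 + E j$
$\left(I{\left(-122,-145 \right)} + 13688\right) + \left(-76 - 29\right)^{2} = \left(\left(-157 - -17690\right) + 13688\right) + \left(-76 - 29\right)^{2} = \left(\left(-157 + 17690\right) + 13688\right) + \left(-105\right)^{2} = \left(17533 + 13688\right) + 11025 = 31221 + 11025 = 42246$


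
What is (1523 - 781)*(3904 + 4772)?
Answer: 6437592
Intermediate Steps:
(1523 - 781)*(3904 + 4772) = 742*8676 = 6437592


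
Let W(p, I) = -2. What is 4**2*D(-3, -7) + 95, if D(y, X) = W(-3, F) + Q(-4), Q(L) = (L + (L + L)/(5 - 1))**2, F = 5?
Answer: 639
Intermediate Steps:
Q(L) = 9*L**2/4 (Q(L) = (L + (2*L)/4)**2 = (L + (2*L)*(1/4))**2 = (L + L/2)**2 = (3*L/2)**2 = 9*L**2/4)
D(y, X) = 34 (D(y, X) = -2 + (9/4)*(-4)**2 = -2 + (9/4)*16 = -2 + 36 = 34)
4**2*D(-3, -7) + 95 = 4**2*34 + 95 = 16*34 + 95 = 544 + 95 = 639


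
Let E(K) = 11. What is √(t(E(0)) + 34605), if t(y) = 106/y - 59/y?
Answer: √4187722/11 ≈ 186.04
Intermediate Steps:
t(y) = 47/y
√(t(E(0)) + 34605) = √(47/11 + 34605) = √(380702/11) = √4187722/11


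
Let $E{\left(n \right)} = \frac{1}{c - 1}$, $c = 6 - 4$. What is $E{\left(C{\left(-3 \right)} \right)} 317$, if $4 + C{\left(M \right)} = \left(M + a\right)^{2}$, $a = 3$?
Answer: $317$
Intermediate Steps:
$C{\left(M \right)} = -4 + \left(3 + M\right)^{2}$ ($C{\left(M \right)} = -4 + \left(M + 3\right)^{2} = -4 + \left(3 + M\right)^{2}$)
$c = 2$
$E{\left(n \right)} = 1$ ($E{\left(n \right)} = \frac{1}{2 - 1} = 1^{-1} = 1$)
$E{\left(C{\left(-3 \right)} \right)} 317 = 1 \cdot 317 = 317$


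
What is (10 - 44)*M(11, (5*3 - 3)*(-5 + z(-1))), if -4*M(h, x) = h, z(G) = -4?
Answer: 187/2 ≈ 93.500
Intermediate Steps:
M(h, x) = -h/4
(10 - 44)*M(11, (5*3 - 3)*(-5 + z(-1))) = (10 - 44)*(-¼*11) = -34*(-11/4) = 187/2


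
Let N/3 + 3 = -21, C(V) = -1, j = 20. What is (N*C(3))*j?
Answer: 1440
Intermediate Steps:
N = -72 (N = -9 + 3*(-21) = -9 - 63 = -72)
(N*C(3))*j = -72*(-1)*20 = 72*20 = 1440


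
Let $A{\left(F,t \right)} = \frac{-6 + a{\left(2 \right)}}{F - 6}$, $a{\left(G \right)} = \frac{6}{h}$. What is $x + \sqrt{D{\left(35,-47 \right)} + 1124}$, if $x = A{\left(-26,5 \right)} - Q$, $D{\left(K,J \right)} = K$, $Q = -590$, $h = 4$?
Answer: $\frac{37769}{64} + \sqrt{1159} \approx 624.18$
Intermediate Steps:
$a{\left(G \right)} = \frac{3}{2}$ ($a{\left(G \right)} = \frac{6}{4} = 6 \cdot \frac{1}{4} = \frac{3}{2}$)
$A{\left(F,t \right)} = - \frac{9}{2 \left(-6 + F\right)}$ ($A{\left(F,t \right)} = \frac{-6 + \frac{3}{2}}{F - 6} = - \frac{9}{2 \left(-6 + F\right)}$)
$x = \frac{37769}{64}$ ($x = - \frac{9}{-12 + 2 \left(-26\right)} - -590 = - \frac{9}{-12 - 52} + 590 = - \frac{9}{-64} + 590 = \left(-9\right) \left(- \frac{1}{64}\right) + 590 = \frac{9}{64} + 590 = \frac{37769}{64} \approx 590.14$)
$x + \sqrt{D{\left(35,-47 \right)} + 1124} = \frac{37769}{64} + \sqrt{35 + 1124} = \frac{37769}{64} + \sqrt{1159}$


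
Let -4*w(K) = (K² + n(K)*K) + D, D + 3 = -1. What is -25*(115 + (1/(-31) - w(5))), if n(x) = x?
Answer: -196025/62 ≈ -3161.7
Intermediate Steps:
D = -4 (D = -3 - 1 = -4)
w(K) = 1 - K²/2 (w(K) = -((K² + K*K) - 4)/4 = -((K² + K²) - 4)/4 = -(2*K² - 4)/4 = -(-4 + 2*K²)/4 = 1 - K²/2)
-25*(115 + (1/(-31) - w(5))) = -25*(115 + (1/(-31) - (1 - ½*5²))) = -25*(115 + (-1/31 - (1 - ½*25))) = -25*(115 + (-1/31 - (1 - 25/2))) = -25*(115 + (-1/31 - 1*(-23/2))) = -25*(115 + (-1/31 + 23/2)) = -25*(115 + 711/62) = -25*7841/62 = -196025/62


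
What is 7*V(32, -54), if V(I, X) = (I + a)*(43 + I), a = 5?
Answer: 19425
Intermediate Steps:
V(I, X) = (5 + I)*(43 + I) (V(I, X) = (I + 5)*(43 + I) = (5 + I)*(43 + I))
7*V(32, -54) = 7*(215 + 32**2 + 48*32) = 7*(215 + 1024 + 1536) = 7*2775 = 19425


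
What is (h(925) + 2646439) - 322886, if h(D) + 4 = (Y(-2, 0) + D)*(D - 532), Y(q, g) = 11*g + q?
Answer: 2686288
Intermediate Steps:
Y(q, g) = q + 11*g
h(D) = -4 + (-532 + D)*(-2 + D) (h(D) = -4 + ((-2 + 11*0) + D)*(D - 532) = -4 + ((-2 + 0) + D)*(-532 + D) = -4 + (-2 + D)*(-532 + D) = -4 + (-532 + D)*(-2 + D))
(h(925) + 2646439) - 322886 = ((1060 + 925**2 - 534*925) + 2646439) - 322886 = ((1060 + 855625 - 493950) + 2646439) - 322886 = (362735 + 2646439) - 322886 = 3009174 - 322886 = 2686288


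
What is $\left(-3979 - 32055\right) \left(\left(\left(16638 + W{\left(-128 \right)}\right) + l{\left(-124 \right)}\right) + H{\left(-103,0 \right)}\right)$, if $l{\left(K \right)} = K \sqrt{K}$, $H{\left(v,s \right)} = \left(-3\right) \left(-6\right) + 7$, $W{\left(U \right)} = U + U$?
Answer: $-591209838 + 8936432 i \sqrt{31} \approx -5.9121 \cdot 10^{8} + 4.9756 \cdot 10^{7} i$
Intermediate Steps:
$W{\left(U \right)} = 2 U$
$H{\left(v,s \right)} = 25$ ($H{\left(v,s \right)} = 18 + 7 = 25$)
$l{\left(K \right)} = K^{\frac{3}{2}}$
$\left(-3979 - 32055\right) \left(\left(\left(16638 + W{\left(-128 \right)}\right) + l{\left(-124 \right)}\right) + H{\left(-103,0 \right)}\right) = \left(-3979 - 32055\right) \left(\left(\left(16638 + 2 \left(-128\right)\right) + \left(-124\right)^{\frac{3}{2}}\right) + 25\right) = - 36034 \left(\left(\left(16638 - 256\right) - 248 i \sqrt{31}\right) + 25\right) = - 36034 \left(\left(16382 - 248 i \sqrt{31}\right) + 25\right) = - 36034 \left(16407 - 248 i \sqrt{31}\right) = -591209838 + 8936432 i \sqrt{31}$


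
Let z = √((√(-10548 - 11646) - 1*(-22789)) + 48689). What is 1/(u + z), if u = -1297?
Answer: -1/(1297 - 3*√(7942 + I*√274)) ≈ -0.00097121 - 2.628e-7*I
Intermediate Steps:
z = √(71478 + 9*I*√274) (z = √((√(-22194) + 22789) + 48689) = √((9*I*√274 + 22789) + 48689) = √((22789 + 9*I*√274) + 48689) = √(71478 + 9*I*√274) ≈ 267.35 + 0.279*I)
1/(u + z) = 1/(-1297 + 3*√(7942 + I*√274))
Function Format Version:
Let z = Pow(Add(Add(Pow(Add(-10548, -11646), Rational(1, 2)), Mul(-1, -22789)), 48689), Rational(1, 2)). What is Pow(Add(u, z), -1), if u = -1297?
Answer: Mul(-1, Pow(Add(1297, Mul(-3, Pow(Add(7942, Mul(I, Pow(274, Rational(1, 2)))), Rational(1, 2)))), -1)) ≈ Add(-0.00097121, Mul(-2.6280e-7, I))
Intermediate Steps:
z = Pow(Add(71478, Mul(9, I, Pow(274, Rational(1, 2)))), Rational(1, 2)) (z = Pow(Add(Add(Pow(-22194, Rational(1, 2)), 22789), 48689), Rational(1, 2)) = Pow(Add(Add(Mul(9, I, Pow(274, Rational(1, 2))), 22789), 48689), Rational(1, 2)) = Pow(Add(Add(22789, Mul(9, I, Pow(274, Rational(1, 2)))), 48689), Rational(1, 2)) = Pow(Add(71478, Mul(9, I, Pow(274, Rational(1, 2)))), Rational(1, 2)) ≈ Add(267.35, Mul(0.279, I)))
Pow(Add(u, z), -1) = Pow(Add(-1297, Mul(3, Pow(Add(7942, Mul(I, Pow(274, Rational(1, 2)))), Rational(1, 2)))), -1)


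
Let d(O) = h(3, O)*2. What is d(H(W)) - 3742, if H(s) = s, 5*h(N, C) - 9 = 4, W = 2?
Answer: -18684/5 ≈ -3736.8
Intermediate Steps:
h(N, C) = 13/5 (h(N, C) = 9/5 + (⅕)*4 = 9/5 + ⅘ = 13/5)
d(O) = 26/5 (d(O) = (13/5)*2 = 26/5)
d(H(W)) - 3742 = 26/5 - 3742 = -18684/5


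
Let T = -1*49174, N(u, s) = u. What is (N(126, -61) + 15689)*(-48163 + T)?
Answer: -1539384655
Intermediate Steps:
T = -49174
(N(126, -61) + 15689)*(-48163 + T) = (126 + 15689)*(-48163 - 49174) = 15815*(-97337) = -1539384655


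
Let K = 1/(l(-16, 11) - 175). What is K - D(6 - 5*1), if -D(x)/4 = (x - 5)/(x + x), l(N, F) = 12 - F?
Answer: -1393/174 ≈ -8.0058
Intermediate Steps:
D(x) = -2*(-5 + x)/x (D(x) = -4*(x - 5)/(x + x) = -4*(-5 + x)/(2*x) = -4*(-5 + x)*1/(2*x) = -2*(-5 + x)/x)
K = -1/174 (K = 1/((12 - 1*11) - 175) = 1/((12 - 11) - 175) = 1/(1 - 175) = 1/(-174) = -1/174 ≈ -0.0057471)
K - D(6 - 5*1) = -1/174 - (-2 + 10/(6 - 5*1)) = -1/174 - (-2 + 10/(6 - 5)) = -1/174 - (-2 + 10/1) = -1/174 - (-2 + 10*1) = -1/174 - (-2 + 10) = -1/174 - 1*8 = -1/174 - 8 = -1393/174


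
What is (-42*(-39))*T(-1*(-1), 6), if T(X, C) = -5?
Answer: -8190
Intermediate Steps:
(-42*(-39))*T(-1*(-1), 6) = -42*(-39)*(-5) = 1638*(-5) = -8190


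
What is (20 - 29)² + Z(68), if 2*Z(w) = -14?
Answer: 74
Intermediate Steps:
Z(w) = -7 (Z(w) = (½)*(-14) = -7)
(20 - 29)² + Z(68) = (20 - 29)² - 7 = (-9)² - 7 = 81 - 7 = 74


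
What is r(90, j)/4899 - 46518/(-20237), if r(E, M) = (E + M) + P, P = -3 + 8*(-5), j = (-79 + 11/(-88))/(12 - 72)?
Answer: 12206373789/5287523360 ≈ 2.3085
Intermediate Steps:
j = 211/160 (j = (-79 + 11*(-1/88))/(-60) = (-79 - ⅛)*(-1/60) = -633/8*(-1/60) = 211/160 ≈ 1.3188)
P = -43 (P = -3 - 40 = -43)
r(E, M) = -43 + E + M (r(E, M) = (E + M) - 43 = -43 + E + M)
r(90, j)/4899 - 46518/(-20237) = (-43 + 90 + 211/160)/4899 - 46518/(-20237) = (7731/160)*(1/4899) - 46518*(-1/20237) = 2577/261280 + 46518/20237 = 12206373789/5287523360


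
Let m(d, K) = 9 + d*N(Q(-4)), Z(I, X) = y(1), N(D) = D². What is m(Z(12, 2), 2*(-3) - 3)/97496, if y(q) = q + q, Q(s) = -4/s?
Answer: 11/97496 ≈ 0.00011283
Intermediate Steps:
y(q) = 2*q
Z(I, X) = 2 (Z(I, X) = 2*1 = 2)
m(d, K) = 9 + d (m(d, K) = 9 + d*(-4/(-4))² = 9 + d*(-4*(-¼))² = 9 + d*1² = 9 + d*1 = 9 + d)
m(Z(12, 2), 2*(-3) - 3)/97496 = (9 + 2)/97496 = 11*(1/97496) = 11/97496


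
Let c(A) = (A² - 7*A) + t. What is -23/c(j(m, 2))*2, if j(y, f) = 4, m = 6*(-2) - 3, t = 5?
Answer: 46/7 ≈ 6.5714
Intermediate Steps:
m = -15 (m = -12 - 3 = -15)
c(A) = 5 + A² - 7*A (c(A) = (A² - 7*A) + 5 = 5 + A² - 7*A)
-23/c(j(m, 2))*2 = -23/(5 + 4² - 7*4)*2 = -23/(5 + 16 - 28)*2 = -23/(-7)*2 = -23*(-⅐)*2 = (23/7)*2 = 46/7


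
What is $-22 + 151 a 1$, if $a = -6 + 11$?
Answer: $733$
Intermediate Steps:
$a = 5$
$-22 + 151 a 1 = -22 + 151 \cdot 5 \cdot 1 = -22 + 151 \cdot 5 = -22 + 755 = 733$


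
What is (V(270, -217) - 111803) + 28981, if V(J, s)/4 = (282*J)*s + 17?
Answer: -66172274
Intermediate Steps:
V(J, s) = 68 + 1128*J*s (V(J, s) = 4*((282*J)*s + 17) = 4*(282*J*s + 17) = 4*(17 + 282*J*s) = 68 + 1128*J*s)
(V(270, -217) - 111803) + 28981 = ((68 + 1128*270*(-217)) - 111803) + 28981 = ((68 - 66089520) - 111803) + 28981 = (-66089452 - 111803) + 28981 = -66201255 + 28981 = -66172274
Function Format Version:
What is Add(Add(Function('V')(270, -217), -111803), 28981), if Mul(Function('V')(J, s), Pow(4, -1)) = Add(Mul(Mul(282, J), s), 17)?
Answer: -66172274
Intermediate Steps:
Function('V')(J, s) = Add(68, Mul(1128, J, s)) (Function('V')(J, s) = Mul(4, Add(Mul(Mul(282, J), s), 17)) = Mul(4, Add(Mul(282, J, s), 17)) = Mul(4, Add(17, Mul(282, J, s))) = Add(68, Mul(1128, J, s)))
Add(Add(Function('V')(270, -217), -111803), 28981) = Add(Add(Add(68, Mul(1128, 270, -217)), -111803), 28981) = Add(Add(Add(68, -66089520), -111803), 28981) = Add(Add(-66089452, -111803), 28981) = Add(-66201255, 28981) = -66172274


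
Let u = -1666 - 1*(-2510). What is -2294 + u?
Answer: -1450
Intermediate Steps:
u = 844 (u = -1666 + 2510 = 844)
-2294 + u = -2294 + 844 = -1450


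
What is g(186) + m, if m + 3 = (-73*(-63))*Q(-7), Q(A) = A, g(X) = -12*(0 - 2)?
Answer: -32172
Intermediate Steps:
g(X) = 24 (g(X) = -12*(-2) = 24)
m = -32196 (m = -3 - 73*(-63)*(-7) = -3 + 4599*(-7) = -3 - 32193 = -32196)
g(186) + m = 24 - 32196 = -32172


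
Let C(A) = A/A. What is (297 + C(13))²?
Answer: 88804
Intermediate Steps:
C(A) = 1
(297 + C(13))² = (297 + 1)² = 298² = 88804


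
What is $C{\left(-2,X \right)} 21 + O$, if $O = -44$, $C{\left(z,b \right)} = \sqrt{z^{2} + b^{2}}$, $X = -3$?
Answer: $-44 + 21 \sqrt{13} \approx 31.717$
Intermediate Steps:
$C{\left(z,b \right)} = \sqrt{b^{2} + z^{2}}$
$C{\left(-2,X \right)} 21 + O = \sqrt{\left(-3\right)^{2} + \left(-2\right)^{2}} \cdot 21 - 44 = \sqrt{9 + 4} \cdot 21 - 44 = \sqrt{13} \cdot 21 - 44 = 21 \sqrt{13} - 44 = -44 + 21 \sqrt{13}$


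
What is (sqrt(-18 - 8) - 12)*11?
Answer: -132 + 11*I*sqrt(26) ≈ -132.0 + 56.089*I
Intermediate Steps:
(sqrt(-18 - 8) - 12)*11 = (sqrt(-26) - 12)*11 = (I*sqrt(26) - 12)*11 = (-12 + I*sqrt(26))*11 = -132 + 11*I*sqrt(26)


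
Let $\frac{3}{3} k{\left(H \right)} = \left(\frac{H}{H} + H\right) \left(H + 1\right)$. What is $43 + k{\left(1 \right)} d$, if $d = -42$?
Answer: $-125$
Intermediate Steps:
$k{\left(H \right)} = \left(1 + H\right)^{2}$ ($k{\left(H \right)} = \left(\frac{H}{H} + H\right) \left(H + 1\right) = \left(1 + H\right) \left(1 + H\right) = \left(1 + H\right)^{2}$)
$43 + k{\left(1 \right)} d = 43 + \left(1 + 1^{2} + 2 \cdot 1\right) \left(-42\right) = 43 + \left(1 + 1 + 2\right) \left(-42\right) = 43 + 4 \left(-42\right) = 43 - 168 = -125$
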